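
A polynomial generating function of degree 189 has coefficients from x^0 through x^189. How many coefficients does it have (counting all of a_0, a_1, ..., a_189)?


A polynomial of degree 189 takes the form a_0 + a_1 x + ... + a_189 x^189.
The number of coefficients is 189 + 1 = 190.

190


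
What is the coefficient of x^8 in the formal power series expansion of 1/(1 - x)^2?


The expansion 1/(1 - x)^r = sum_{k>=0} C(k + r - 1, r - 1) x^k follows from the multiset / negative-binomial theorem (or from repeated differentiation of the geometric series).
For r = 2 and k = 8:
C(9, 1) = 362880 / (1 * 40320) = 9.

9


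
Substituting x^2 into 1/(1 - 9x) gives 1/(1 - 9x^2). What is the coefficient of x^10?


The coefficient of x^(2m) in 1/(1 - 9x^2) is 9^m.
With n = 10 = 2*5, the coefficient is 9^5 = 59049.

59049


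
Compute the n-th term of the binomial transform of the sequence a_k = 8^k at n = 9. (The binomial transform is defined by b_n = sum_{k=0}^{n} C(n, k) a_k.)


With a_k = 8^k, b_n = sum_{k=0}^{n} C(n, k) 8^k = (1 + 8)^n by the binomial theorem.
For n = 9: (1 + 8)^9 = 9^9 = 387420489.

387420489


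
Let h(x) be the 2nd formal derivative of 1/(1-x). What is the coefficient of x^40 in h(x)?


Differentiating 2 times: d^2/dx^2 [1/(1-x)] = 2!/(1-x)^3.
The expansion 1/(1-x)^3 = sum_{k>=0} C(k+2, 2) x^k, so the coefficient of x^n in 2!/(1-x)^3 is 2! * C(n+2, 2).
For n = 40: 2 * C(42, 2) = 2 * 861 = 1722

1722


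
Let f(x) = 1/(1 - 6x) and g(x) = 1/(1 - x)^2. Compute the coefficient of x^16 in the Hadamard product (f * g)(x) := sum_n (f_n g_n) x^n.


f has coefficients f_k = 6^k. For g = 1/(1 - x)^2 the coefficient is g_k = C(k + 1, 1) = k + 1. The Hadamard coefficient is (f * g)_k = 6^k * (k + 1).
For k = 16: 6^16 * 17 = 2821109907456 * 17 = 47958868426752.

47958868426752


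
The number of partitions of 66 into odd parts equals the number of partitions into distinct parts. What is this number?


Computing partitions of 66 into odd parts (1, 3, 5, ...):
Using the generating function prod_{k>=0} 1/(1-x^(2k+1)),
the count is 20132

20132


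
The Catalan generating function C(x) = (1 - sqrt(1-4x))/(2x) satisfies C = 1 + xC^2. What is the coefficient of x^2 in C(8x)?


Substituting x -> 8x scales the n-th coefficient by 8^n, so [x^2] C(8x) = 8^2 * C_2.
C_2 = C(2*2, 2)/(3) = 6/3 = 2.
So 8^2 * 2 = 64 * 2 = 128.

128


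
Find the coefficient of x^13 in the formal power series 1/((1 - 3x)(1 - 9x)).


By partial fractions or Cauchy convolution:
The coefficient equals sum_{k=0}^{13} 3^k * 9^(13-k).
= 3812797945332

3812797945332


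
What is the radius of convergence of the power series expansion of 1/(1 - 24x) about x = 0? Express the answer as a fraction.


Expanding 1/(1 - 24x) = sum_{k>=0} 24^k x^k, the series converges when |24x| < 1, i.e., |x| < 1/24.
So the radius of convergence is 1/24 = 1/24.

1/24


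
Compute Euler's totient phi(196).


phi(n) counts integers in [1, n] coprime to n. Using the multiplicative formula phi(n) = n * prod_{p | n} (1 - 1/p):
196 = 2^2 * 7^2, so
phi(196) = 196 * (1 - 1/2) * (1 - 1/7) = 84.

84


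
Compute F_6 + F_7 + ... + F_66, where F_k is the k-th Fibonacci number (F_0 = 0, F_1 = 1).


Use the identity sum_{k=0}^{N} F_k = F_{N+2} - 1 (which follows from F_{k+2} - F_{k+1} = F_k). Then
sum_{k=6}^{66} F_k = (F_{68} - 1) - (F_{7} - 1) = F_{68} - F_{7}.
Computing: F_{68} = 72723460248141, F_{7} = 13, so
Sum = 72723460248141 - 13 = 72723460248128.

72723460248128


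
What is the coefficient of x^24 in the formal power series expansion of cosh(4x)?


The Maclaurin series is cosh(t) = sum_{m>=0} t^(2m) / (2m)!, so substituting t = 4x, only even powers of x are nonzero, with coefficient of x^(2m) equal to 4^(2m) / (2m)!.
For x^24 the coefficient is 4^24/24! = 281474976710656/620448401733239439360000 = 67108864/147926426347074375.

67108864/147926426347074375


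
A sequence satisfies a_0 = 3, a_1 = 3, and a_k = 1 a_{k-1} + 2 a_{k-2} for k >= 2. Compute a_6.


The characteristic equation is t^2 - 1 t - 2 = 0, with roots r_1 = 2 and r_2 = -1 (so c_1 = r_1 + r_2, c_2 = -r_1 r_2 as required).
One can use the closed form a_n = A r_1^n + B r_2^n, but direct iteration is more reliable:
a_0 = 3, a_1 = 3, a_2 = 9, a_3 = 15, a_4 = 33, a_5 = 63, a_6 = 129.
So a_6 = 129.

129


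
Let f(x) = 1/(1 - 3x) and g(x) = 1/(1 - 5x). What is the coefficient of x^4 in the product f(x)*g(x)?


The coefficient of x^n in f*g is the Cauchy product: sum_{k=0}^{n} a^k * b^(n-k).
With a=3, b=5, n=4:
sum_{k=0}^{4} 3^k * 5^(4-k)
= 1441

1441


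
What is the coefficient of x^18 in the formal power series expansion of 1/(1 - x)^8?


The negative binomial / multiset identity is
1/(1 - x)^r = sum_{k>=0} C(k + r - 1, r - 1) x^k.
Here r = 8 and k = 18, so the coefficient is
C(18 + 7, 7) = C(25, 7)
= 480700

480700


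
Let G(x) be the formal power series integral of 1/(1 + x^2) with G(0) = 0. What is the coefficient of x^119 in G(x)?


1/(1 + x^2) = sum_{j>=0} (-1)^j x^(2j). Integrating termwise with G(0) = 0:
G(x) = sum_{j>=0} (-1)^j x^(2j+1) / (2j+1) = arctan(x).
Only odd powers are nonzero. For x^119 write 119 = 2*59 + 1, giving
(-1)^59 / 119 = -1/119 = -1/119.

-1/119


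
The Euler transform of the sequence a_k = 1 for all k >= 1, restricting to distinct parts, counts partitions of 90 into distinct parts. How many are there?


Partitions of 90 into distinct parts can be computed via generating function.
Product (1+x)(1+x^2)(1+x^3)...
The coefficient of x^90 = 189586

189586


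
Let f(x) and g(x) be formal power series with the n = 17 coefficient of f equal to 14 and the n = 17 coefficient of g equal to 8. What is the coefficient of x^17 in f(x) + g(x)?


Addition of formal power series is termwise.
The coefficient of x^17 in f + g = 14 + 8
= 22

22


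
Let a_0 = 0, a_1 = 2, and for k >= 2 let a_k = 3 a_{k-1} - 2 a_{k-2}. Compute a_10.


Iterating the recurrence forward:
a_0 = 0
a_1 = 2
a_2 = 3*2 - 2*0 = 6
a_3 = 3*6 - 2*2 = 14
a_4 = 3*14 - 2*6 = 30
a_5 = 3*30 - 2*14 = 62
a_6 = 3*62 - 2*30 = 126
a_7 = 3*126 - 2*62 = 254
a_8 = 3*254 - 2*126 = 510
a_9 = 3*510 - 2*254 = 1022
a_10 = 3*1022 - 2*510 = 2046
So a_10 = 2046.

2046


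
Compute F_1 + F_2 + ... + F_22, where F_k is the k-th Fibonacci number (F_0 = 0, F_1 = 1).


Use the identity sum_{k=0}^{N} F_k = F_{N+2} - 1 (which follows from F_{k+2} - F_{k+1} = F_k). Then
sum_{k=1}^{22} F_k = (F_{24} - 1) - (F_{2} - 1) = F_{24} - F_{2}.
Computing: F_{24} = 46368, F_{2} = 1, so
Sum = 46368 - 1 = 46367.

46367


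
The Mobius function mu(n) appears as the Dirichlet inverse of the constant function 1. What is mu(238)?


238 = 2 * 7 * 17 (all distinct primes).
mu(238) = (-1)^3 = -1

-1


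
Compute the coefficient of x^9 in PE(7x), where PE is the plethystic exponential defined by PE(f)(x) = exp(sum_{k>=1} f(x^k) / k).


With f(x) = 7x, the exponent is sum_{k>=1} 7 x^k / k = 7 * (-ln(1 - x)). Exponentiating:
PE(7x) = exp(-7 ln(1 - x)) = 1/(1 - x)^7.
By the negative binomial expansion, [x^n] 1/(1 - x)^7 = C(n + 6, 6).
For n = 9: C(15, 6) = 5005.

5005


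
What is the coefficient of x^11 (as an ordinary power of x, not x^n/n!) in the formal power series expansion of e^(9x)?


The exponential series is e^y = sum_{k>=0} y^k / k!. Substituting y = 9x gives
e^(9x) = sum_{k>=0} 9^k x^k / k!.
So the coefficient of x^n is a^n/n! with a = 9, n = 11:
9^11 / 11! = 31381059609/39916800 = 387420489/492800

387420489/492800


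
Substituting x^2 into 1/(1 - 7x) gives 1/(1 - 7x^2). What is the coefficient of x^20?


The coefficient of x^(2m) in 1/(1 - 7x^2) is 7^m.
With n = 20 = 2*10, the coefficient is 7^10 = 282475249.

282475249


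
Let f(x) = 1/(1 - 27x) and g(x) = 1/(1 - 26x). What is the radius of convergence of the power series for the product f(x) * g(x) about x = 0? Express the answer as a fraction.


The radius of 1/(1 - 27x) is 1/27 (nearest singularity at x = 1/27), and the radius of 1/(1 - 26x) is 1/26.
The product f(x)*g(x) = 1/((1 - 27x)(1 - 26x)) has singularities at both 1/27 and 1/26, so its radius of convergence is the distance to the nearest one:
min(1/27, 1/26) = 1/27.

1/27


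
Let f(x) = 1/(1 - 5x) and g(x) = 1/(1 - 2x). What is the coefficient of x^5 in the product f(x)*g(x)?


The coefficient of x^n in f*g is the Cauchy product: sum_{k=0}^{n} a^k * b^(n-k).
With a=5, b=2, n=5:
sum_{k=0}^{5} 5^k * 2^(5-k)
= 5187

5187


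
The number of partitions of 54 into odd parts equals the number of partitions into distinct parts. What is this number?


Computing partitions of 54 into odd parts (1, 3, 5, ...):
Using the generating function prod_{k>=0} 1/(1-x^(2k+1)),
the count is 5718

5718


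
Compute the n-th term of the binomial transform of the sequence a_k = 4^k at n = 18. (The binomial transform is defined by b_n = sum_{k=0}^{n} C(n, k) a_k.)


With a_k = 4^k, b_n = sum_{k=0}^{n} C(n, k) 4^k = (1 + 4)^n by the binomial theorem.
For n = 18: (1 + 4)^18 = 5^18 = 3814697265625.

3814697265625


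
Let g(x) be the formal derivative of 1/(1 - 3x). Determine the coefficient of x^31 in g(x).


Differentiate termwise: d/dx sum_{k>=0} 3^k x^k = sum_{k>=1} k 3^k x^(k-1) = sum_{j>=0} (j+1) 3^(j+1) x^j.
Equivalently, d/dx [1/(1 - 3x)] = 3/(1 - 3x)^2.
For j = 31: 32 * 3^32 = 32 * 1853020188851841 = 59296646043258912.

59296646043258912


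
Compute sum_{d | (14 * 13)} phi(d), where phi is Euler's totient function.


First, 14 * 13 = 182. One classical identity is sum_{d | n} phi(d) = n (each k in [1, n] has a unique gcd with n, and among the k's with gcd(k, n) = n/d there are phi(d) of them). So the sum equals 182. We also verify directly:
Divisors of 182: 1, 2, 7, 13, 14, 26, 91, 182.
phi values: 1, 1, 6, 12, 6, 12, 72, 72.
Sum = 182.

182


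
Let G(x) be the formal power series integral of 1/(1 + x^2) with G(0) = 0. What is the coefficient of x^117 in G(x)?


1/(1 + x^2) = sum_{j>=0} (-1)^j x^(2j). Integrating termwise with G(0) = 0:
G(x) = sum_{j>=0} (-1)^j x^(2j+1) / (2j+1) = arctan(x).
Only odd powers are nonzero. For x^117 write 117 = 2*58 + 1, giving
(-1)^58 / 117 = 1/117 = 1/117.

1/117


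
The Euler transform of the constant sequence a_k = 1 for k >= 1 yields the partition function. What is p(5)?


The Euler transform converts the sequence a_k = 1 into the number of integer partitions.
Using the recurrence or dynamic programming:
p(5) = 7

7


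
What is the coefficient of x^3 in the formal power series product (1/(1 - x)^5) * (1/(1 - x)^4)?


Combine the factors: (1/(1 - x)^5) * (1/(1 - x)^4) = 1/(1 - x)^9.
Then use 1/(1 - x)^r = sum_{k>=0} C(k + r - 1, r - 1) x^k with r = 9 and k = 3:
C(11, 8) = 165.

165


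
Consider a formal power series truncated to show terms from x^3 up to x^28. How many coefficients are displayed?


From x^3 to x^28 inclusive, the count is 28 - 3 + 1 = 26.

26


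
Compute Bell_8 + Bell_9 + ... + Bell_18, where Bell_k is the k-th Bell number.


Recall Bell_k counts set partitions of a k-set (with Bell_0 = 1 by convention).
Bell_8 through Bell_18: 4140, 21147, 115975, 678570, 4213597, 27644437, 190899322, 1382958545, 10480142147, 82864869804, 682076806159
Sum = 4140 + 21147 + 115975 + 678570 + 4213597 + 27644437 + 190899322 + 1382958545 + 10480142147 + 82864869804 + 682076806159 = 777028353843.

777028353843


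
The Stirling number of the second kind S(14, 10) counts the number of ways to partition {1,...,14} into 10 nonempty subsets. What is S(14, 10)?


Using the explicit formula S(n,k) = (1/k!) sum_{j=0}^{k} (-1)^(k-j) C(k,j) j^n:
S(14, 10) = 752752
Equivalently, S(n,k) is n! times the coefficient of x^n in the EGF (e^x - 1)^k / k!.

752752


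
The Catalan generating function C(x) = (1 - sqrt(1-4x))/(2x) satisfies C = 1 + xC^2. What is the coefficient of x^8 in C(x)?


Substituting x -> x scales the n-th coefficient by 1, so [x^8] C(x) = C_8.
C_8 = C(2*8, 8)/(9) = 12870/9 = 1430.
= 1430.

1430


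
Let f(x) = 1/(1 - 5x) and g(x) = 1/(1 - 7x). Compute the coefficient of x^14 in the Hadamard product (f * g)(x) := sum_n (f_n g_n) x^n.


f has coefficients f_k = 5^k and g has coefficients g_k = 7^k, so the Hadamard product has coefficient (f*g)_k = 5^k * 7^k = 35^k.
For k = 14: 35^14 = 4139545122369384765625.

4139545122369384765625


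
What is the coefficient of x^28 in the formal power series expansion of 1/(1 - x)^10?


The negative binomial / multiset identity is
1/(1 - x)^r = sum_{k>=0} C(k + r - 1, r - 1) x^k.
Here r = 10 and k = 28, so the coefficient is
C(28 + 9, 9) = C(37, 9)
= 124403620

124403620


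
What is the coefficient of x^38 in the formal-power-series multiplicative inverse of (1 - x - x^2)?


Let the inverse be f(x) = sum_{k>=0} a_k x^k. From f(x) * (1 - x - x^2) = 1 and matching coefficients:
 x^0: a_0 = 1.
 x^1: a_1 - a_0 = 0, so a_1 = 1.
 x^k (k >= 2): a_k - a_{k-1} - a_{k-2} = 0, i.e. a_k = a_{k-1} + a_{k-2}.
This is the Fibonacci-type recurrence shifted so that a_0 = a_1 = 1.
Iterating: a_0=1, a_1=1, a_2=2, a_3=3, a_4=5, a_5=8, a_6=13, a_7=21, a_8=34, a_9=55, ...
a_38 = 63245986.

63245986


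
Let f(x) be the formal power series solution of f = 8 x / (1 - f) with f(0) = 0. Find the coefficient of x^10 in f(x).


Apply Lagrange inversion: f = 8 x * phi(f) with phi(t) = 1/(1 - t), so
[x^n] f = 8^n * (1/n) [t^(n-1)] phi(t)^n = 8^n * (1/n) [t^(n-1)] (1 - t)^(-n) = 8^n * (1/n) C(2n - 2, n - 1) = 8^n * C_{n-1}.
For n = 10: C_9 = C(18, 9) / 10 = 48620/10 = 4862.
With the 8^10 = 1073741824 factor, the coefficient is 1073741824 * 4862 = 5220532748288.

5220532748288


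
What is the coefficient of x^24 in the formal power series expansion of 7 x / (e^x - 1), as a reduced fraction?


The exponential generating function for Bernoulli numbers is
x / (e^x - 1) = sum_{k>=0} B_k x^k / k!.
So the coefficient of x^24 in 7 x / (e^x - 1) is 7 B_24 / 24!.
Computing: B_24 = -236364091/2730, 24! = 620448401733239439360000, giving
7 * -236364091/2730 / 620448401733239439360000 = -236364091/241974876675963381350400000.

-236364091/241974876675963381350400000


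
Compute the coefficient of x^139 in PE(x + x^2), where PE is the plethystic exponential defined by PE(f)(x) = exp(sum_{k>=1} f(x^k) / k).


With f(x) = x + x^2, the exponent is sum_{k>=1} (x^k + x^(2k)) / k = -ln(1 - x) - ln(1 - x^2). Exponentiating:
PE(x + x^2) = 1 / ((1 - x)(1 - x^2)).
This is the generating function for partitions of n into parts of size 1 or 2. The number of 2's can be any j in 0..69, and the rest are 1's, so
[x^139] = floor(139/2) + 1 = 70.

70


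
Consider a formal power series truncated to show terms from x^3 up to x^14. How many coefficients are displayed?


From x^3 to x^14 inclusive, the count is 14 - 3 + 1 = 12.

12


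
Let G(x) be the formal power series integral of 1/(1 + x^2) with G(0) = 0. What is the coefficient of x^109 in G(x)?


1/(1 + x^2) = sum_{j>=0} (-1)^j x^(2j). Integrating termwise with G(0) = 0:
G(x) = sum_{j>=0} (-1)^j x^(2j+1) / (2j+1) = arctan(x).
Only odd powers are nonzero. For x^109 write 109 = 2*54 + 1, giving
(-1)^54 / 109 = 1/109 = 1/109.

1/109


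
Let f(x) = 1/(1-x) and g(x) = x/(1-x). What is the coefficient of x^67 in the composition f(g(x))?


First simplify the composition: f(g(x)) = 1/(1 - x/(1-x)) = (1-x)/((1-x) - x) = (1-x)/(1-2x).
Now extract the coefficient. Write (1-x)/(1-2x) = 1/(1-2x) - x/(1-2x).
The coefficient of x^n in 1/(1-2x) is 2^n, and in x/(1-2x) is 2^(n-1) (for n >= 1).
So the coefficient of x^67 is 2^67 - 2^66 = 147573952589676412928 - 73786976294838206464 = 73786976294838206464.

73786976294838206464


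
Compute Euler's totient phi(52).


phi(n) counts integers in [1, n] coprime to n. Using the multiplicative formula phi(n) = n * prod_{p | n} (1 - 1/p):
52 = 2^2 * 13, so
phi(52) = 52 * (1 - 1/2) * (1 - 1/13) = 24.

24


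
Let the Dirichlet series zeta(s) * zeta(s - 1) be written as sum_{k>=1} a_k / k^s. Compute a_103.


Convolution gives a_k = sum_{d | k} d * 1 = sum_{d | k} d = sigma(k), the sum of positive divisors of k.
For k = 103, the divisors are 1, 103, so
sigma(103) = 1 + 103 = 104.

104


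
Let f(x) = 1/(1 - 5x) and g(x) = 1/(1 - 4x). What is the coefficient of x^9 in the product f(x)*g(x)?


The coefficient of x^n in f*g is the Cauchy product: sum_{k=0}^{n} a^k * b^(n-k).
With a=5, b=4, n=9:
sum_{k=0}^{9} 5^k * 4^(9-k)
= 8717049

8717049


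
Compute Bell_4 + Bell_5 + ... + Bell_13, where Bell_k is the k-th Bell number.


Recall Bell_k counts set partitions of a k-set (with Bell_0 = 1 by convention).
Bell_4 through Bell_13: 15, 52, 203, 877, 4140, 21147, 115975, 678570, 4213597, 27644437
Sum = 15 + 52 + 203 + 877 + 4140 + 21147 + 115975 + 678570 + 4213597 + 27644437 = 32679013.

32679013


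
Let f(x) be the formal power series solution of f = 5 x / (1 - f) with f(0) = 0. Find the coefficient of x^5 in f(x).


Apply Lagrange inversion: f = 5 x * phi(f) with phi(t) = 1/(1 - t), so
[x^n] f = 5^n * (1/n) [t^(n-1)] phi(t)^n = 5^n * (1/n) [t^(n-1)] (1 - t)^(-n) = 5^n * (1/n) C(2n - 2, n - 1) = 5^n * C_{n-1}.
For n = 5: C_4 = C(8, 4) / 5 = 70/5 = 14.
With the 5^5 = 3125 factor, the coefficient is 3125 * 14 = 43750.

43750


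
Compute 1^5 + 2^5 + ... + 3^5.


This power sum has a closed form given by Faulhaber's formula
sum_{k=1}^{m} k^p = (1 / (p + 1)) * sum_{j=0}^{p} C(p + 1, j) B_j m^(p + 1 - j),
but for small m direct computation is fastest:
1 + 32 + 243 = 276.

276


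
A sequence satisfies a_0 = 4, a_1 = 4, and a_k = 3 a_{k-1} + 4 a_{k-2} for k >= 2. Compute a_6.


The characteristic equation is t^2 - 3 t - 4 = 0, with roots r_1 = 4 and r_2 = -1 (so c_1 = r_1 + r_2, c_2 = -r_1 r_2 as required).
One can use the closed form a_n = A r_1^n + B r_2^n, but direct iteration is more reliable:
a_0 = 4, a_1 = 4, a_2 = 28, a_3 = 100, a_4 = 412, a_5 = 1636, a_6 = 6556.
So a_6 = 6556.

6556


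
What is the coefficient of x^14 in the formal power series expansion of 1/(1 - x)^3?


The expansion 1/(1 - x)^r = sum_{k>=0} C(k + r - 1, r - 1) x^k follows from the multiset / negative-binomial theorem (or from repeated differentiation of the geometric series).
For r = 3 and k = 14:
C(16, 2) = 20922789888000 / (2 * 87178291200) = 120.

120


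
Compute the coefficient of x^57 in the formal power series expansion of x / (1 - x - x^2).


Let f(x) = sum_{k>=0} a_k x^k. Multiplying f(x) * (1 - x - x^2) = x and matching coefficients gives a_0 = 0, a_1 = 1, and a_k = a_{k-1} + a_{k-2} for k >= 2. These are the Fibonacci numbers F_k.
Iterating from F_0 = 0, F_1 = 1:
F_0=0, F_1=1, F_2=1, F_3=2, F_4=3, F_5=5, F_6=8, F_7=13, F_8=21, F_9=34, ...
F_57 = 365435296162.

365435296162


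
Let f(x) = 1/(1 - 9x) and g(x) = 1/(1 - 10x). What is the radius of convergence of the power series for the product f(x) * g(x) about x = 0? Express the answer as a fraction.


The radius of 1/(1 - 9x) is 1/9 (nearest singularity at x = 1/9), and the radius of 1/(1 - 10x) is 1/10.
The product f(x)*g(x) = 1/((1 - 9x)(1 - 10x)) has singularities at both 1/9 and 1/10, so its radius of convergence is the distance to the nearest one:
min(1/9, 1/10) = 1/10.

1/10


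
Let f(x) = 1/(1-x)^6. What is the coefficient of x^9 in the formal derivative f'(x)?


Differentiate: d/dx [ 1/(1-x)^r ] = r / (1-x)^(r+1).
Here r = 6, so f'(x) = 6 / (1-x)^7.
The expansion of 1/(1-x)^(r+1) has coefficient of x^n equal to C(n+r, r).
So the coefficient of x^9 in f'(x) is
6 * C(15, 6) = 6 * 5005 = 30030

30030


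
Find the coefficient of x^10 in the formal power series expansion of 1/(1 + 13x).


Write 1/(1 + c x) = 1/(1 - (-c) x) and apply the geometric-series identity
1/(1 - y) = sum_{k>=0} y^k to get 1/(1 + c x) = sum_{k>=0} (-c)^k x^k.
So the coefficient of x^k is (-c)^k = (-1)^k * c^k.
Here c = 13 and k = 10:
(-13)^10 = 1 * 137858491849 = 137858491849

137858491849


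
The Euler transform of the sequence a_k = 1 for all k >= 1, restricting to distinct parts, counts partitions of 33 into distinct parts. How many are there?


Partitions of 33 into distinct parts can be computed via generating function.
Product (1+x)(1+x^2)(1+x^3)...
The coefficient of x^33 = 448

448


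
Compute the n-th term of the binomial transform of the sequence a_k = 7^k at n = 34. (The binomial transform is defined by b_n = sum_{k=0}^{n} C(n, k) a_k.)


With a_k = 7^k, b_n = sum_{k=0}^{n} C(n, k) 7^k = (1 + 7)^n by the binomial theorem.
For n = 34: (1 + 7)^34 = 8^34 = 5070602400912917605986812821504.

5070602400912917605986812821504


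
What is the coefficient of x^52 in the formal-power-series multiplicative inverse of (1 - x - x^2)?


Let the inverse be f(x) = sum_{k>=0} a_k x^k. From f(x) * (1 - x - x^2) = 1 and matching coefficients:
 x^0: a_0 = 1.
 x^1: a_1 - a_0 = 0, so a_1 = 1.
 x^k (k >= 2): a_k - a_{k-1} - a_{k-2} = 0, i.e. a_k = a_{k-1} + a_{k-2}.
This is the Fibonacci-type recurrence shifted so that a_0 = a_1 = 1.
Iterating: a_0=1, a_1=1, a_2=2, a_3=3, a_4=5, a_5=8, a_6=13, a_7=21, a_8=34, a_9=55, ...
a_52 = 53316291173.

53316291173


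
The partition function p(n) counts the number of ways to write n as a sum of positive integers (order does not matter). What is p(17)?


Using the generating function prod_{k>=1} 1/(1-x^k), we compute p(17).
By dynamic programming over parts 1 through 17:
p(17) = 297

297


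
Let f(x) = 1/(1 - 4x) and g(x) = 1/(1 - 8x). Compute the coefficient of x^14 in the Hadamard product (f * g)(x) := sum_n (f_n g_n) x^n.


f has coefficients f_k = 4^k and g has coefficients g_k = 8^k, so the Hadamard product has coefficient (f*g)_k = 4^k * 8^k = 32^k.
For k = 14: 32^14 = 1180591620717411303424.

1180591620717411303424


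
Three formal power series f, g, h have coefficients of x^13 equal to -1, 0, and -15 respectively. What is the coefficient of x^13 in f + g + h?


Series addition is componentwise:
-1 + 0 + -15
= -16

-16


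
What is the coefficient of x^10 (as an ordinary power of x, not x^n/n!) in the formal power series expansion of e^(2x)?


The exponential series is e^y = sum_{k>=0} y^k / k!. Substituting y = 2x gives
e^(2x) = sum_{k>=0} 2^k x^k / k!.
So the coefficient of x^n is a^n/n! with a = 2, n = 10:
2^10 / 10! = 1024/3628800 = 4/14175

4/14175


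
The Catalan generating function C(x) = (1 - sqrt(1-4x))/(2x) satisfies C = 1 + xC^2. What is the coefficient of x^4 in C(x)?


Substituting x -> x scales the n-th coefficient by 1, so [x^4] C(x) = C_4.
C_4 = C(2*4, 4)/(5) = 70/5 = 14.
= 14.

14


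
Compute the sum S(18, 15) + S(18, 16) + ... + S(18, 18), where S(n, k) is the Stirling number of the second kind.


By definition, S(n, k) counts partitions of an n-set into exactly k nonempty blocks.
Computing row n = 18 for k = 15..18:
S(18, k): 367200, 9996, 153, 1
Sum = 377350.

377350


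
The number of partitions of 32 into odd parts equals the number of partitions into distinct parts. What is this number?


Computing partitions of 32 into odd parts (1, 3, 5, ...):
Using the generating function prod_{k>=0} 1/(1-x^(2k+1)),
the count is 390

390


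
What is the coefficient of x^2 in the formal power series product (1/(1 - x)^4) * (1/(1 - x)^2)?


Combine the factors: (1/(1 - x)^4) * (1/(1 - x)^2) = 1/(1 - x)^6.
Then use 1/(1 - x)^r = sum_{k>=0} C(k + r - 1, r - 1) x^k with r = 6 and k = 2:
C(7, 5) = 21.

21


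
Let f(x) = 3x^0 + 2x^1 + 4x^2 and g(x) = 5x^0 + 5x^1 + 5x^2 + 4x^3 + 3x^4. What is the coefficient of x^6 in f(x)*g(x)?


Cauchy product at x^6:
4*3
= 12

12


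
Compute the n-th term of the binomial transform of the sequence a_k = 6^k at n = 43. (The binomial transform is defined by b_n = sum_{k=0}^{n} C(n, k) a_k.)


With a_k = 6^k, b_n = sum_{k=0}^{n} C(n, k) 6^k = (1 + 6)^n by the binomial theorem.
For n = 43: (1 + 6)^43 = 7^43 = 2183814375991796599109312252753832343.

2183814375991796599109312252753832343


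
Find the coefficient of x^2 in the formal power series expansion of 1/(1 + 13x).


Write 1/(1 + c x) = 1/(1 - (-c) x) and apply the geometric-series identity
1/(1 - y) = sum_{k>=0} y^k to get 1/(1 + c x) = sum_{k>=0} (-c)^k x^k.
So the coefficient of x^k is (-c)^k = (-1)^k * c^k.
Here c = 13 and k = 2:
(-13)^2 = 1 * 169 = 169

169


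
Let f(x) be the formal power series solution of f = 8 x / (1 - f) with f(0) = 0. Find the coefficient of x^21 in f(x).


Apply Lagrange inversion: f = 8 x * phi(f) with phi(t) = 1/(1 - t), so
[x^n] f = 8^n * (1/n) [t^(n-1)] phi(t)^n = 8^n * (1/n) [t^(n-1)] (1 - t)^(-n) = 8^n * (1/n) C(2n - 2, n - 1) = 8^n * C_{n-1}.
For n = 21: C_20 = C(40, 20) / 21 = 137846528820/21 = 6564120420.
With the 8^21 = 9223372036854775808 factor, the coefficient is 9223372036854775808 * 6564120420 = 60543324728375426455814799360.

60543324728375426455814799360


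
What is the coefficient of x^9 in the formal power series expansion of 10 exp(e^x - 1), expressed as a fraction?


exp(e^x - 1) is the exponential generating function for the Bell numbers Bell_k: exp(e^x - 1) = sum_{k>=0} Bell_k x^k / k!.
So the coefficient of x^9 in 10 exp(e^x - 1) is 10 Bell_9 / 9!.
Computing: Bell_9 = 21147 and 9! = 362880, giving
10 * 21147/362880 = 1007/1728.

1007/1728


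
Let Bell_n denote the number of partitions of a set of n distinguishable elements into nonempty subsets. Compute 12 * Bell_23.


Bell_23 can be computed from the Bell triangle or from Dobinski's identity Bell_n = (1/e) * sum_{k>=0} k^n / k!.
Computing Bell_23 = 44152005855084346.
Then 12 * 44152005855084346 = 529824070261012152.

529824070261012152


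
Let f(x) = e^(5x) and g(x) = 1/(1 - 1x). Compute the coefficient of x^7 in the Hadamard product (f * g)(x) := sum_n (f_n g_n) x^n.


Expanding: f_k = 5^k/k! (from e^(5x)) and g_k = 1^k (from 1/(1 - 1x)). So the Hadamard coefficient (f * g)_k = 5^k 1^k / k! = (5)^k / k!.
For k = 7: 5^7/7! = 78125/5040 = 15625/1008.

15625/1008


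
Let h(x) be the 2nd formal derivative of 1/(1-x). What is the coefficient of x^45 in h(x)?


Differentiating 2 times: d^2/dx^2 [1/(1-x)] = 2!/(1-x)^3.
The expansion 1/(1-x)^3 = sum_{k>=0} C(k+2, 2) x^k, so the coefficient of x^n in 2!/(1-x)^3 is 2! * C(n+2, 2).
For n = 45: 2 * C(47, 2) = 2 * 1081 = 2162

2162


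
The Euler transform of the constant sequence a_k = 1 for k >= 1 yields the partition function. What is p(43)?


The Euler transform converts the sequence a_k = 1 into the number of integer partitions.
Using the recurrence or dynamic programming:
p(43) = 63261

63261


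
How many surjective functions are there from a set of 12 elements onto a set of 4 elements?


By inclusion-exclusion on which target elements are missed, the number of surjections from an n-set onto a k-set is
surj(n, k) = sum_{j=0}^{k} (-1)^j C(k, j) (k - j)^n.
Equivalently surj(n, k) = k! * S(n, k), where S(n, k) is the Stirling number of the second kind.
For n = 12, k = 4:
S(12, 4) = 611501, so
surj = 4! * 611501 = 24 * 611501 = 14676024.

14676024


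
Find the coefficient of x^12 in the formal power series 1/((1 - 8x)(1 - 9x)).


By partial fractions or Cauchy convolution:
The coefficient equals sum_{k=0}^{12} 8^k * 9^(12-k).
= 1992110014441

1992110014441


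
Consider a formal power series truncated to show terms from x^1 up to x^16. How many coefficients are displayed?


From x^1 to x^16 inclusive, the count is 16 - 1 + 1 = 16.

16


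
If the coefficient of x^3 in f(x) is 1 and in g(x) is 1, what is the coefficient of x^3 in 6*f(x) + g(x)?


Scalar multiplication scales coefficients: 6 * 1 = 6.
Then add the g coefficient: 6 + 1
= 7

7


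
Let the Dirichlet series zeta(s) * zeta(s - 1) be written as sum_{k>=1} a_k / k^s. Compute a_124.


Convolution gives a_k = sum_{d | k} d * 1 = sum_{d | k} d = sigma(k), the sum of positive divisors of k.
For k = 124, the divisors are 1, 2, 4, 31, 62, 124, so
sigma(124) = 1 + 2 + 4 + 31 + 62 + 124 = 224.

224


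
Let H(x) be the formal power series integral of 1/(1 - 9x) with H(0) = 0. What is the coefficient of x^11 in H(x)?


1/(1 - 9x) = sum_{k>=0} 9^k x^k. Integrating termwise with H(0) = 0:
H(x) = sum_{k>=0} 9^k x^(k+1) / (k+1) = sum_{m>=1} 9^(m-1) x^m / m.
For m = 11: 9^10/11 = 3486784401/11 = 3486784401/11.

3486784401/11


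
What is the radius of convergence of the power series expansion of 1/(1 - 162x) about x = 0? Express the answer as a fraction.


Expanding 1/(1 - 162x) = sum_{k>=0} 162^k x^k, the series converges when |162x| < 1, i.e., |x| < 1/162.
So the radius of convergence is 1/162 = 1/162.

1/162


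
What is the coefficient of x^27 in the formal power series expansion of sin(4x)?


The Maclaurin series is sin(t) = sum_{k>=0} (-1)^k t^(2k+1) / (2k+1)!, so substituting t = 4x, only odd powers of x are nonzero, with coefficient of x^(2k+1) equal to (-1)^k 4^(2k+1) / (2k+1)!.
Write 27 = 2*13 + 1, giving the coefficient (-1)^13 * 4^27 / 27! = -18014398509481984/10888869450418352160768000000 = -2147483648/1298054391195577640625.

-2147483648/1298054391195577640625


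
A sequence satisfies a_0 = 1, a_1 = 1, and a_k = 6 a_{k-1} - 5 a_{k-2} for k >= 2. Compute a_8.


The characteristic equation is t^2 - 6 t + 5 = 0, with roots r_1 = 5 and r_2 = 1 (so c_1 = r_1 + r_2, c_2 = -r_1 r_2 as required).
One can use the closed form a_n = A r_1^n + B r_2^n, but direct iteration is more reliable:
a_0 = 1, a_1 = 1, a_2 = 1, a_3 = 1, a_4 = 1, a_5 = 1, a_6 = 1, a_7 = 1, a_8 = 1.
So a_8 = 1.

1


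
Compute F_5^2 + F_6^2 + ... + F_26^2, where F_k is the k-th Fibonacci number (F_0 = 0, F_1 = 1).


There is a standard identity sum_{k=0}^{N} F_k^2 = F_N * F_{N+1} (proved inductively from the telescoping relation F_k^2 = F_k F_{k+1} - F_{k-1} F_k). Then
sum_{k=5}^{26} F_k^2 = F_26 F_27 - F_4 F_5.
Computing: F_26 = 121393, F_27 = 196418, F_4 = 3, F_5 = 5.
Sum = 121393 * 196418 - 3 * 5 = 23843770259.

23843770259


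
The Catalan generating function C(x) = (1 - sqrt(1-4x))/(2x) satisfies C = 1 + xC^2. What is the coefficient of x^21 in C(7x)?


Substituting x -> 7x scales the n-th coefficient by 7^n, so [x^21] C(7x) = 7^21 * C_21.
C_21 = C(2*21, 21)/(22) = 538257874440/22 = 24466267020.
So 7^21 * 24466267020 = 558545864083284007 * 24466267020 = 13665532253578254033757549140.

13665532253578254033757549140


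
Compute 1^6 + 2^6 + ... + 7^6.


This power sum has a closed form given by Faulhaber's formula
sum_{k=1}^{m} k^p = (1 / (p + 1)) * sum_{j=0}^{p} C(p + 1, j) B_j m^(p + 1 - j),
but for small m direct computation is fastest:
1 + 64 + 729 + 4096 + 15625 + 46656 + 117649 = 184820.

184820


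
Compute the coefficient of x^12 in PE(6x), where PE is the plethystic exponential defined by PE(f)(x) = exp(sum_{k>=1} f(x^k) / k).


With f(x) = 6x, the exponent is sum_{k>=1} 6 x^k / k = 6 * (-ln(1 - x)). Exponentiating:
PE(6x) = exp(-6 ln(1 - x)) = 1/(1 - x)^6.
By the negative binomial expansion, [x^n] 1/(1 - x)^6 = C(n + 5, 5).
For n = 12: C(17, 5) = 6188.

6188


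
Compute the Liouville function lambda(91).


The Liouville function is lambda(k) = (-1)^Omega(k), where Omega(k) counts the prime factors of k with multiplicity.
Factoring: 91 = 7 * 13, so Omega(91) = 2.
lambda(91) = (-1)^2 = 1.

1


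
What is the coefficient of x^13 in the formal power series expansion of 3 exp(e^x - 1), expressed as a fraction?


exp(e^x - 1) is the exponential generating function for the Bell numbers Bell_k: exp(e^x - 1) = sum_{k>=0} Bell_k x^k / k!.
So the coefficient of x^13 in 3 exp(e^x - 1) is 3 Bell_13 / 13!.
Computing: Bell_13 = 27644437 and 13! = 6227020800, giving
3 * 27644437/6227020800 = 27644437/2075673600.

27644437/2075673600


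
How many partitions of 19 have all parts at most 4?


Using the generating function (1-x)^(-1)(1-x^2)^(-1)...(1-x^4)^(-1),
the coefficient of x^19 counts these restricted partitions.
Result = 94

94


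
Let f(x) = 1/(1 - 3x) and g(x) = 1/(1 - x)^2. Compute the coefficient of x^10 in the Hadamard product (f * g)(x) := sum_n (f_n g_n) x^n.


f has coefficients f_k = 3^k. For g = 1/(1 - x)^2 the coefficient is g_k = C(k + 1, 1) = k + 1. The Hadamard coefficient is (f * g)_k = 3^k * (k + 1).
For k = 10: 3^10 * 11 = 59049 * 11 = 649539.

649539


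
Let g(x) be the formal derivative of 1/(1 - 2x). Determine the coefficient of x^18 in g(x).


Differentiate termwise: d/dx sum_{k>=0} 2^k x^k = sum_{k>=1} k 2^k x^(k-1) = sum_{j>=0} (j+1) 2^(j+1) x^j.
Equivalently, d/dx [1/(1 - 2x)] = 2/(1 - 2x)^2.
For j = 18: 19 * 2^19 = 19 * 524288 = 9961472.

9961472


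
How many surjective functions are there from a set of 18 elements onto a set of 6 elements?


By inclusion-exclusion on which target elements are missed, the number of surjections from an n-set onto a k-set is
surj(n, k) = sum_{j=0}^{k} (-1)^j C(k, j) (k - j)^n.
Equivalently surj(n, k) = k! * S(n, k), where S(n, k) is the Stirling number of the second kind.
For n = 18, k = 6:
S(18, 6) = 110687251039, so
surj = 6! * 110687251039 = 720 * 110687251039 = 79694820748080.

79694820748080


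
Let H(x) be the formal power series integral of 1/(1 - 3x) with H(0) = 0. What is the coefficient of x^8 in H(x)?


1/(1 - 3x) = sum_{k>=0} 3^k x^k. Integrating termwise with H(0) = 0:
H(x) = sum_{k>=0} 3^k x^(k+1) / (k+1) = sum_{m>=1} 3^(m-1) x^m / m.
For m = 8: 3^7/8 = 2187/8 = 2187/8.

2187/8


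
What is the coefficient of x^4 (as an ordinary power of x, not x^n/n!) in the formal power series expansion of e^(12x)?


The exponential series is e^y = sum_{k>=0} y^k / k!. Substituting y = 12x gives
e^(12x) = sum_{k>=0} 12^k x^k / k!.
So the coefficient of x^n is a^n/n! with a = 12, n = 4:
12^4 / 4! = 20736/24 = 864

864


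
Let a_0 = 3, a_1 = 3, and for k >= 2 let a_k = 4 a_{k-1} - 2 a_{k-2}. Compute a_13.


Iterating the recurrence forward:
a_0 = 3
a_1 = 3
a_2 = 4*3 - 2*3 = 6
a_3 = 4*6 - 2*3 = 18
a_4 = 4*18 - 2*6 = 60
a_5 = 4*60 - 2*18 = 204
a_6 = 4*204 - 2*60 = 696
a_7 = 4*696 - 2*204 = 2376
a_8 = 4*2376 - 2*696 = 8112
a_9 = 4*8112 - 2*2376 = 27696
a_10 = 4*27696 - 2*8112 = 94560
a_11 = 4*94560 - 2*27696 = 322848
a_12 = 4*322848 - 2*94560 = 1102272
a_13 = 4*1102272 - 2*322848 = 3763392
So a_13 = 3763392.

3763392


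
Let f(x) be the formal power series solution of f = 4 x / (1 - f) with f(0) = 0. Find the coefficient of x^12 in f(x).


Apply Lagrange inversion: f = 4 x * phi(f) with phi(t) = 1/(1 - t), so
[x^n] f = 4^n * (1/n) [t^(n-1)] phi(t)^n = 4^n * (1/n) [t^(n-1)] (1 - t)^(-n) = 4^n * (1/n) C(2n - 2, n - 1) = 4^n * C_{n-1}.
For n = 12: C_11 = C(22, 11) / 12 = 705432/12 = 58786.
With the 4^12 = 16777216 factor, the coefficient is 16777216 * 58786 = 986265419776.

986265419776


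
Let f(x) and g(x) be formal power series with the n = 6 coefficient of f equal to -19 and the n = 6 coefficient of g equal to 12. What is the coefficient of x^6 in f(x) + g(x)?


Addition of formal power series is termwise.
The coefficient of x^6 in f + g = -19 + 12
= -7

-7


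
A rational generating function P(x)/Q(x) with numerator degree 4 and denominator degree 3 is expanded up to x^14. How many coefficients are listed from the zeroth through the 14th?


Expanding up to x^14 gives the coefficients for x^0, x^1, ..., x^14.
That is 14 + 1 = 15 coefficients in total.

15


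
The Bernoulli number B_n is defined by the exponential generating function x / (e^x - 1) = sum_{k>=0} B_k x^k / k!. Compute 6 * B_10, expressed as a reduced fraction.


Bernoulli numbers can also be computed recursively via B_0 = 1 and sum_{j=0}^{m} C(m+1, j) B_j = 0 for m >= 1. Odd-index Bernoulli numbers vanish for k >= 3.
Computing B_10 = 5/66, so 6 * B_10 = 6 * 5/66 = 5/11.

5/11


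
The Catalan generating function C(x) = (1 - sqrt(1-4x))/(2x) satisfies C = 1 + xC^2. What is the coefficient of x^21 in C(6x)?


Substituting x -> 6x scales the n-th coefficient by 6^n, so [x^21] C(6x) = 6^21 * C_21.
C_21 = C(2*21, 21)/(22) = 538257874440/22 = 24466267020.
So 6^21 * 24466267020 = 21936950640377856 * 24466267020 = 536715291972044618591109120.

536715291972044618591109120


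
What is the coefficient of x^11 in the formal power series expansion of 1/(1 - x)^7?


The expansion 1/(1 - x)^r = sum_{k>=0} C(k + r - 1, r - 1) x^k follows from the multiset / negative-binomial theorem (or from repeated differentiation of the geometric series).
For r = 7 and k = 11:
C(17, 6) = 355687428096000 / (720 * 39916800) = 12376.

12376


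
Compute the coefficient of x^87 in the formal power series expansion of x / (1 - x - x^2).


Let f(x) = sum_{k>=0} a_k x^k. Multiplying f(x) * (1 - x - x^2) = x and matching coefficients gives a_0 = 0, a_1 = 1, and a_k = a_{k-1} + a_{k-2} for k >= 2. These are the Fibonacci numbers F_k.
Iterating from F_0 = 0, F_1 = 1:
F_0=0, F_1=1, F_2=1, F_3=2, F_4=3, F_5=5, F_6=8, F_7=13, F_8=21, F_9=34, ...
F_87 = 679891637638612258.

679891637638612258


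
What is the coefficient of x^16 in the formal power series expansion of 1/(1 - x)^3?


The negative binomial / multiset identity is
1/(1 - x)^r = sum_{k>=0} C(k + r - 1, r - 1) x^k.
Here r = 3 and k = 16, so the coefficient is
C(16 + 2, 2) = C(18, 2)
= 153

153


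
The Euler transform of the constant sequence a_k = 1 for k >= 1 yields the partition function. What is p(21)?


The Euler transform converts the sequence a_k = 1 into the number of integer partitions.
Using the recurrence or dynamic programming:
p(21) = 792

792


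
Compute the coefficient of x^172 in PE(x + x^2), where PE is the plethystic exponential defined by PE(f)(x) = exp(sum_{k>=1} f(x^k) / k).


With f(x) = x + x^2, the exponent is sum_{k>=1} (x^k + x^(2k)) / k = -ln(1 - x) - ln(1 - x^2). Exponentiating:
PE(x + x^2) = 1 / ((1 - x)(1 - x^2)).
This is the generating function for partitions of n into parts of size 1 or 2. The number of 2's can be any j in 0..86, and the rest are 1's, so
[x^172] = floor(172/2) + 1 = 87.

87


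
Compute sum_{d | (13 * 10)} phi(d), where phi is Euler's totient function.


First, 13 * 10 = 130. One classical identity is sum_{d | n} phi(d) = n (each k in [1, n] has a unique gcd with n, and among the k's with gcd(k, n) = n/d there are phi(d) of them). So the sum equals 130. We also verify directly:
Divisors of 130: 1, 2, 5, 10, 13, 26, 65, 130.
phi values: 1, 1, 4, 4, 12, 12, 48, 48.
Sum = 130.

130


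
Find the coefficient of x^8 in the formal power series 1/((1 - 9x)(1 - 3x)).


By partial fractions or Cauchy convolution:
The coefficient equals sum_{k=0}^{8} 9^k * 3^(8-k).
= 64566801

64566801


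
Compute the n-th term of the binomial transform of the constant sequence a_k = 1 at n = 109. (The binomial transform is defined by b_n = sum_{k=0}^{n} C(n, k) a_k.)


With a_k = 1 for all k, b_n = sum_{k=0}^{n} C(n, k) = 2^n by the binomial theorem.
For n = 109: 2^109 = 649037107316853453566312041152512.

649037107316853453566312041152512


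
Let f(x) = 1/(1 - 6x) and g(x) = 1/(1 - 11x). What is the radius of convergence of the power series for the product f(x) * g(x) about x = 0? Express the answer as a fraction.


The radius of 1/(1 - 6x) is 1/6 (nearest singularity at x = 1/6), and the radius of 1/(1 - 11x) is 1/11.
The product f(x)*g(x) = 1/((1 - 6x)(1 - 11x)) has singularities at both 1/6 and 1/11, so its radius of convergence is the distance to the nearest one:
min(1/6, 1/11) = 1/11.

1/11


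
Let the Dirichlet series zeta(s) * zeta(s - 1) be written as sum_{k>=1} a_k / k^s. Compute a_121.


Convolution gives a_k = sum_{d | k} d * 1 = sum_{d | k} d = sigma(k), the sum of positive divisors of k.
For k = 121, the divisors are 1, 11, 121, so
sigma(121) = 1 + 11 + 121 = 133.

133


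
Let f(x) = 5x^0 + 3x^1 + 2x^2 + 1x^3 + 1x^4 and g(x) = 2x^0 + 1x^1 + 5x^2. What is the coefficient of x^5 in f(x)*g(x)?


Cauchy product at x^5:
1*5 + 1*1
= 6

6


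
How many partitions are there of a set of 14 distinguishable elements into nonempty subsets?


Bell_14 can be computed from the Bell triangle or from Dobinski's identity Bell_n = (1/e) * sum_{k>=0} k^n / k!.
Computing Bell_14 = 190899322.

190899322
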